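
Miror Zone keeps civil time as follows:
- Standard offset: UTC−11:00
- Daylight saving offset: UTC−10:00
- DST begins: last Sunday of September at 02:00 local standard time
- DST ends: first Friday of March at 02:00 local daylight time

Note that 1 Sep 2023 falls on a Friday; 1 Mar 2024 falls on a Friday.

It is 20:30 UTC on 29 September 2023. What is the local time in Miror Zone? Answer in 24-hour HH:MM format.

1 September 2023 is a Friday, so Sundays fall on 3, 10, 17, 24; the last is September 24.
1 March 2024 is a Friday, so the first Friday is March 1.
At the standard offset (UTC−11:00), 20:30 UTC − 11h = 09:30 Miror Zone standard time.
Daylight saving runs 24 September 2023 – 1 March 2024; the standard-time date in Miror Zone, 29 September 2023, is inside that window, so Miror Zone is at UTC−10:00.
20:30 UTC − 10h = 10:30 local.

10:30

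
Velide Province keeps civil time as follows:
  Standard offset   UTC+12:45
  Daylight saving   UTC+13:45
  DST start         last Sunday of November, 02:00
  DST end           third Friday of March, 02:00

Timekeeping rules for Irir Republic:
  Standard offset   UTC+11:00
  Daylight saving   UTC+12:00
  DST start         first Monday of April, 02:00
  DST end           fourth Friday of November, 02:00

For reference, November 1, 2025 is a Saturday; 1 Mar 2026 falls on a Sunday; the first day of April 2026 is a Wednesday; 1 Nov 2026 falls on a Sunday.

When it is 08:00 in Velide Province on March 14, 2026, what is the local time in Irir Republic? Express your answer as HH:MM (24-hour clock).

1 November 2025 is a Saturday, so Sundays fall on 2, 9, 16, 23, 30; the last is November 30.
1 March 2026 is a Sunday, so the first Friday is March 6 and the third is March 20.
Daylight saving runs 30 November 2025 – 20 March 2026; March 14, 2026 is inside that window, so Velide Province is at UTC+13:45.
08:00 Velide Province − 13h45m = 18:15 UTC (rolling into the previous day, 13 March 2026).
1 April 2026 is a Wednesday, so the first Monday is April 6.
1 November 2026 is a Sunday, so the first Friday is November 6 and the fourth is November 27.
At the standard offset (UTC+11:00), 18:15 UTC + 11h = 05:15 Irir Republic standard time (rolling into the next day, 14 March 2026).
The standard-time date in Irir Republic, March 14, 2026, does not fall between 6 April and 27 November, so daylight saving is not in effect and Irir Republic is at UTC+11:00.
18:15 UTC + 11h = 05:15 Irir Republic (rolling into the next day, 14 March 2026).

05:15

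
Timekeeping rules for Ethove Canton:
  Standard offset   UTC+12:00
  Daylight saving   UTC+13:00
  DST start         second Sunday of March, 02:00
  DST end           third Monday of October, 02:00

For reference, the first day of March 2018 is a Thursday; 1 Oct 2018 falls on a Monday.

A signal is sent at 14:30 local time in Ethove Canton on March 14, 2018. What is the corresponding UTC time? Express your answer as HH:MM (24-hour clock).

1 March 2018 is a Thursday, so the first Sunday is March 4 and the second is March 11.
1 October 2018 is a Monday, so the first Monday is October 1 and the third is October 15.
Daylight saving runs 11 March – 15 October; March 14, 2018 is inside that window, so Ethove Canton is at UTC+13:00.
14:30 local − 13h = 01:30 UTC.

01:30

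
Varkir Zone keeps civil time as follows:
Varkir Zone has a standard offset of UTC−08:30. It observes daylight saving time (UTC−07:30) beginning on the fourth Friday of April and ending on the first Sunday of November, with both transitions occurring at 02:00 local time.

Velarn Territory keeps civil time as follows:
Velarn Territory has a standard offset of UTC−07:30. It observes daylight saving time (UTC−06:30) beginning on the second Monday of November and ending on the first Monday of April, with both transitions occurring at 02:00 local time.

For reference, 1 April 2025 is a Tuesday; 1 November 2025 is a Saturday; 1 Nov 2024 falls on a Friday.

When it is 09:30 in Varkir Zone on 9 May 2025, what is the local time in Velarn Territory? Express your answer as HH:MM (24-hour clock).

1 April 2025 is a Tuesday, so the first Friday is April 4 and the fourth is April 25.
1 November 2025 is a Saturday, so the first Sunday is November 2.
9 May 2025 falls between 25 April and 2 November, so daylight saving is in effect and Varkir Zone is at UTC−07:30.
09:30 Varkir Zone + 7h30m = 17:00 UTC.
1 November 2024 is a Friday, so the first Monday is November 4 and the second is November 11.
1 April 2025 is a Tuesday, so the first Monday is April 7.
At the standard offset (UTC−07:30), 17:00 UTC − 7h30m = 09:30 Velarn Territory standard time.
Daylight saving runs 11 November 2024 – 7 April 2025; the standard-time date in Velarn Territory, 9 May 2025, is outside that window, so Velarn Territory is on standard time at UTC−07:30.
17:00 UTC − 7h30m = 09:30 Velarn Territory.

09:30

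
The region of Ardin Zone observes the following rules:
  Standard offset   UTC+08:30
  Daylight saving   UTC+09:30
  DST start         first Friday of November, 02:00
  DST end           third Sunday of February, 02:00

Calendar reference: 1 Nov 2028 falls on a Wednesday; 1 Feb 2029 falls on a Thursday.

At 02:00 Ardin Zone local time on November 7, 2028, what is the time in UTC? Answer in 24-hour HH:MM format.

16:30

1 November 2028 is a Wednesday, so the first Friday is November 3.
1 February 2029 is a Thursday, so the first Sunday is February 4 and the third is February 18.
Daylight saving runs 3 November 2028 – 18 February 2029; November 7, 2028 is inside that window, so Ardin Zone is at UTC+09:30.
02:00 local − 9h30m = 16:30 UTC (rolling into the previous day, 6 November 2028).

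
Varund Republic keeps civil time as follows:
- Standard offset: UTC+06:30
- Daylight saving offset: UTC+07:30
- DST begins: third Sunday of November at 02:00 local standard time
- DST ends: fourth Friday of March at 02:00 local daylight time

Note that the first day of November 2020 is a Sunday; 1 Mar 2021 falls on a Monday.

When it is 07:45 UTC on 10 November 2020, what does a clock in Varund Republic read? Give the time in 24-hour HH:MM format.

14:15

1 November 2020 is a Sunday, so the first Sunday is November 1 and the third is November 15.
1 March 2021 is a Monday, so the first Friday is March 5 and the fourth is March 26.
At the standard offset (UTC+06:30), 07:45 UTC + 6h30m = 14:15 Varund Republic standard time.
Daylight saving runs 15 November 2020 – 26 March 2021; the standard-time date in Varund Republic, 10 November 2020, is outside that window, so Varund Republic is on standard time at UTC+06:30.
07:45 UTC + 6h30m = 14:15 local.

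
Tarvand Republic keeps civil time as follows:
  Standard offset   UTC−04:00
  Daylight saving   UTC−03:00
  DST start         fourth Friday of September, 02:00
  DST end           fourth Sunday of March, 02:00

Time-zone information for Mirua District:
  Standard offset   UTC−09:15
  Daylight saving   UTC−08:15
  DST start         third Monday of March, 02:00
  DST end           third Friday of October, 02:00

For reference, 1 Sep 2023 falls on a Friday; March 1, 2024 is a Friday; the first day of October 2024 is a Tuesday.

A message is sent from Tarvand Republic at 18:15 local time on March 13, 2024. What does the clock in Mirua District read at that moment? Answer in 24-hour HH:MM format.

12:00

1 September 2023 is a Friday, so the first Friday is September 1 and the fourth is September 22.
1 March 2024 is a Friday, so the first Sunday is March 3 and the fourth is March 24.
March 13, 2024 falls between 22 September 2023 and 24 March 2024, so daylight saving is in effect and Tarvand Republic is at UTC−03:00.
18:15 Tarvand Republic + 3h = 21:15 UTC.
1 March 2024 is a Friday, so the first Monday is March 4 and the third is March 18.
1 October 2024 is a Tuesday, so the first Friday is October 4 and the third is October 18.
At the standard offset (UTC−09:15), 21:15 UTC − 9h15m = 12:00 Mirua District standard time.
The standard-time date in Mirua District, March 13, 2024, is outside the daylight-saving period (18 March – 18 October), so Mirua District is on standard time, UTC−09:15.
21:15 UTC − 9h15m = 12:00 Mirua District.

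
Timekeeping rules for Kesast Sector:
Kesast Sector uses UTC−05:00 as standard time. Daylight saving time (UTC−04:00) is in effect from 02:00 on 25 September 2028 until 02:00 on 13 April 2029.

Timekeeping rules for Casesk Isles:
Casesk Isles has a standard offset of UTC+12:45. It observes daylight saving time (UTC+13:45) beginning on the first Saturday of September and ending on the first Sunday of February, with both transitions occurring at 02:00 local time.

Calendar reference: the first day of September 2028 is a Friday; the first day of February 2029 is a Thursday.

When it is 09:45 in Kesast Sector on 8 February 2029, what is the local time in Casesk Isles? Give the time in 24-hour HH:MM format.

8 February 2029 lies within the daylight-saving period (25 September 2028 – 13 April 2029), so Kesast Sector is on daylight time, UTC−04:00.
09:45 Kesast Sector + 4h = 13:45 UTC.
1 September 2028 is a Friday, so the first Saturday is September 2.
1 February 2029 is a Thursday, so the first Sunday is February 4.
At the standard offset (UTC+12:45), 13:45 UTC + 12h45m = 02:30 Casesk Isles standard time (rolling into the next day, 9 February 2029).
The standard-time date in Casesk Isles, 9 February 2029, is outside the daylight-saving period (2 September 2028 – 4 February 2029), so Casesk Isles is on standard time, UTC+12:45.
13:45 UTC + 12h45m = 02:30 Casesk Isles (rolling into the next day, 9 February 2029).

02:30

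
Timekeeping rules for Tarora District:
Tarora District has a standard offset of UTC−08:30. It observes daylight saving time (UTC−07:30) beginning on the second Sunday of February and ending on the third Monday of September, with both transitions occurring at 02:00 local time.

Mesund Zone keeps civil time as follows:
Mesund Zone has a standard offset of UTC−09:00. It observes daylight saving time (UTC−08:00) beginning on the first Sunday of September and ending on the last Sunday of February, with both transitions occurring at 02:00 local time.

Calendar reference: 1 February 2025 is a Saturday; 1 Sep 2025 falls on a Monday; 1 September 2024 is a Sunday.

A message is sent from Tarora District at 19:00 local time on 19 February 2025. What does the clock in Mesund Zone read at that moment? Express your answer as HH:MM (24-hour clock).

1 February 2025 is a Saturday, so the first Sunday is February 2 and the second is February 9.
1 September 2025 is a Monday, so the first Monday is September 1 and the third is September 15.
19 February 2025 lies within the daylight-saving period (9 February – 15 September), so Tarora District is on daylight time, UTC−07:30.
19:00 Tarora District + 7h30m = 02:30 UTC (rolling into the next day, 20 February 2025).
1 September 2024 is a Sunday, so the first Sunday is September 1.
1 February 2025 is a Saturday, so Sundays fall on 2, 9, 16, 23; the last is February 23.
At the standard offset (UTC−09:00), 02:30 UTC − 9h = 17:30 Mesund Zone standard time (rolling into the previous day, 19 February 2025).
Daylight saving runs 1 September 2024 – 23 February 2025; the standard-time date in Mesund Zone, 19 February 2025, is inside that window, so Mesund Zone is at UTC−08:00.
02:30 UTC − 8h = 18:30 Mesund Zone (rolling into the previous day, 19 February 2025).

18:30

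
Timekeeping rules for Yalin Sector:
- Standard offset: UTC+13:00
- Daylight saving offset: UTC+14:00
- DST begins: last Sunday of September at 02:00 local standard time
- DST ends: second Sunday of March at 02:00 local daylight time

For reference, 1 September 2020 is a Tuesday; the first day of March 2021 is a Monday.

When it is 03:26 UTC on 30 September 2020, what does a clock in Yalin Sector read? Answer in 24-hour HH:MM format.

17:26

1 September 2020 is a Tuesday, so Sundays fall on 6, 13, 20, 27; the last is September 27.
1 March 2021 is a Monday, so the first Sunday is March 7 and the second is March 14.
At the standard offset (UTC+13:00), 03:26 UTC + 13h = 16:26 Yalin Sector standard time.
The standard-time date in Yalin Sector, 30 September 2020, lies within the daylight-saving period (27 September 2020 – 14 March 2021), so Yalin Sector is on daylight time, UTC+14:00.
03:26 UTC + 14h = 17:26 local.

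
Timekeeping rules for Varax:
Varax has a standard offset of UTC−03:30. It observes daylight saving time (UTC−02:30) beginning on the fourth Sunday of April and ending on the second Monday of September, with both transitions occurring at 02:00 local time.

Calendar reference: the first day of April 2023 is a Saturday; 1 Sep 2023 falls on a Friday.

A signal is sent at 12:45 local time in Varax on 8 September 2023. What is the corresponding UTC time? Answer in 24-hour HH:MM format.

1 April 2023 is a Saturday, so the first Sunday is April 2 and the fourth is April 23.
1 September 2023 is a Friday, so the first Monday is September 4 and the second is September 11.
8 September 2023 falls between 23 April and 11 September, so daylight saving is in effect and Varax is at UTC−02:30.
12:45 local + 2h30m = 15:15 UTC.

15:15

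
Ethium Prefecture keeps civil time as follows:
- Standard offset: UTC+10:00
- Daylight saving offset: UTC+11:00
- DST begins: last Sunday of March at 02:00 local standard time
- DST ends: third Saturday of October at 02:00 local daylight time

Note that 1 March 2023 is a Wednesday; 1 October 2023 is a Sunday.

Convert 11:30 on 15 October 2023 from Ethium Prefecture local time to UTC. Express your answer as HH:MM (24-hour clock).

00:30

1 March 2023 is a Wednesday, so Sundays fall on 5, 12, 19, 26; the last is March 26.
1 October 2023 is a Sunday, so the first Saturday is October 7 and the third is October 21.
Daylight saving runs 26 March – 21 October; 15 October 2023 is inside that window, so Ethium Prefecture is at UTC+11:00.
11:30 local − 11h = 00:30 UTC.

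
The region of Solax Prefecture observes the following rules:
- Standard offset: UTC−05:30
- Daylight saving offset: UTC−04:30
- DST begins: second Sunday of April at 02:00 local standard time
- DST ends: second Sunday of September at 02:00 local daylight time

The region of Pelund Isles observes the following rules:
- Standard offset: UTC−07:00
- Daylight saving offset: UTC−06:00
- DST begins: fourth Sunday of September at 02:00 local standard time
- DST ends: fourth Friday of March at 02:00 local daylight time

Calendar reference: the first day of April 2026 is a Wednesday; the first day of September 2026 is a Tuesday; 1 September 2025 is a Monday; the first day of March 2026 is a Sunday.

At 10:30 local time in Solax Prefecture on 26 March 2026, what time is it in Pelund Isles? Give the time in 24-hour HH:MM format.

1 April 2026 is a Wednesday, so the first Sunday is April 5 and the second is April 12.
1 September 2026 is a Tuesday, so the first Sunday is September 6 and the second is September 13.
26 March 2026 does not fall between 12 April and 13 September, so daylight saving is not in effect and Solax Prefecture is at UTC−05:30.
10:30 Solax Prefecture + 5h30m = 16:00 UTC.
1 September 2025 is a Monday, so the first Sunday is September 7 and the fourth is September 28.
1 March 2026 is a Sunday, so the first Friday is March 6 and the fourth is March 27.
At the standard offset (UTC−07:00), 16:00 UTC − 7h = 09:00 Pelund Isles standard time.
The standard-time date in Pelund Isles, 26 March 2026, falls between 28 September 2025 and 27 March 2026, so daylight saving is in effect and Pelund Isles is at UTC−06:00.
16:00 UTC − 6h = 10:00 Pelund Isles.

10:00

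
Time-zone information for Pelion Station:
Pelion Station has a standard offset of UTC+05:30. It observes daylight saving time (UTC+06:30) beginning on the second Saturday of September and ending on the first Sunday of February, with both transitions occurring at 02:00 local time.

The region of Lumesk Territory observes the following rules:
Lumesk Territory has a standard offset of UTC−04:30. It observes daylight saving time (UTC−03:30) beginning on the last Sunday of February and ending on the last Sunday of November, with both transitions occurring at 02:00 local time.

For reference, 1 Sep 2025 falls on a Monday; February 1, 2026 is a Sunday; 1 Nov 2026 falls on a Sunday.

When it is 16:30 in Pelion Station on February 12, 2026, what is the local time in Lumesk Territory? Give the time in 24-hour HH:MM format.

06:30

1 September 2025 is a Monday, so the first Saturday is September 6 and the second is September 13.
1 February 2026 is a Sunday, so the first Sunday is February 1.
February 12, 2026 is outside the daylight-saving period (13 September 2025 – 1 February 2026), so Pelion Station is on standard time, UTC+05:30.
16:30 Pelion Station − 5h30m = 11:00 UTC.
1 February 2026 is a Sunday, so Sundays fall on 1, 8, 15, 22; the last is February 22.
1 November 2026 is a Sunday, so Sundays fall on 1, 8, 15, 22, 29; the last is November 29.
At the standard offset (UTC−04:30), 11:00 UTC − 4h30m = 06:30 Lumesk Territory standard time.
The standard-time date in Lumesk Territory, February 12, 2026, does not fall between 22 February and 29 November, so daylight saving is not in effect and Lumesk Territory is at UTC−04:30.
11:00 UTC − 4h30m = 06:30 Lumesk Territory.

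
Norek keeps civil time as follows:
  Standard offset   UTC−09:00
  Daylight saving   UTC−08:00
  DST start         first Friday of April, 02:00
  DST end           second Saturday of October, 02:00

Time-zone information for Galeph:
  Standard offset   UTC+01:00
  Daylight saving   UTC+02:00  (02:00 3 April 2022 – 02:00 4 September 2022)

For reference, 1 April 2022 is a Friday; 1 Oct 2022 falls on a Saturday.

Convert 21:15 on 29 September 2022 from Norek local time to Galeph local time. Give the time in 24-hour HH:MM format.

06:15

1 April 2022 is a Friday, so the first Friday is April 1.
1 October 2022 is a Saturday, so the first Saturday is October 1 and the second is October 8.
Daylight saving runs 1 April – 8 October; 29 September 2022 is inside that window, so Norek is at UTC−08:00.
21:15 Norek + 8h = 05:15 UTC (rolling into the next day, 30 September 2022).
At the standard offset (UTC+01:00), 05:15 UTC + 1h = 06:15 Galeph standard time.
The standard-time date in Galeph, 30 September 2022, is outside the daylight-saving period (3 April – 4 September), so Galeph is on standard time, UTC+01:00.
05:15 UTC + 1h = 06:15 Galeph.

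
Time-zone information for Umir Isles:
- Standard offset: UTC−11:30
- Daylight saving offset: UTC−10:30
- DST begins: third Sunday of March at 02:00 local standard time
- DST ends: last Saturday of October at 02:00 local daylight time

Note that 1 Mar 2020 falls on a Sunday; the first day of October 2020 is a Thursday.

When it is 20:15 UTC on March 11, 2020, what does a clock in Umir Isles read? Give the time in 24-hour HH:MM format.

08:45

1 March 2020 is a Sunday, so the first Sunday is March 1 and the third is March 15.
1 October 2020 is a Thursday, so Saturdays fall on 3, 10, 17, 24, 31; the last is October 31.
At the standard offset (UTC−11:30), 20:15 UTC − 11h30m = 08:45 Umir Isles standard time.
The standard-time date in Umir Isles, March 11, 2020, does not fall between 15 March and 31 October, so daylight saving is not in effect and Umir Isles is at UTC−11:30.
20:15 UTC − 11h30m = 08:45 local.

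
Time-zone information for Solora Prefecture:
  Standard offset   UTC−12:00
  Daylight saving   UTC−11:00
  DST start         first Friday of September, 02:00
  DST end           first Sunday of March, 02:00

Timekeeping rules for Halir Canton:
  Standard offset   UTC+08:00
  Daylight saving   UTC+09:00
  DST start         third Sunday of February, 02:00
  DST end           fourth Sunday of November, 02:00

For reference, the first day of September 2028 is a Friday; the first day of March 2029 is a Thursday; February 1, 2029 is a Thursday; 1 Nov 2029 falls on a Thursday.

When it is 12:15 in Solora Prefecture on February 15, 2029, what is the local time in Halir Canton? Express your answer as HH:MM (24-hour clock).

1 September 2028 is a Friday, so the first Friday is September 1.
1 March 2029 is a Thursday, so the first Sunday is March 4.
February 15, 2029 lies within the daylight-saving period (1 September 2028 – 4 March 2029), so Solora Prefecture is on daylight time, UTC−11:00.
12:15 Solora Prefecture + 11h = 23:15 UTC.
1 February 2029 is a Thursday, so the first Sunday is February 4 and the third is February 18.
1 November 2029 is a Thursday, so the first Sunday is November 4 and the fourth is November 25.
At the standard offset (UTC+08:00), 23:15 UTC + 8h = 07:15 Halir Canton standard time (rolling into the next day, 16 February 2029).
Daylight saving runs 18 February – 25 November; the standard-time date in Halir Canton, February 16, 2029, is outside that window, so Halir Canton is on standard time at UTC+08:00.
23:15 UTC + 8h = 07:15 Halir Canton (rolling into the next day, 16 February 2029).

07:15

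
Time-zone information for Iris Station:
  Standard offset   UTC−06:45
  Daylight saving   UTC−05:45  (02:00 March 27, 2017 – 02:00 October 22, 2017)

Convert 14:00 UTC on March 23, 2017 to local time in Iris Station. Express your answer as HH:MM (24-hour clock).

07:15

At the standard offset (UTC−06:45), 14:00 UTC − 6h45m = 07:15 Iris Station standard time.
The standard-time date in Iris Station, March 23, 2017, does not fall between 27 March and 22 October, so daylight saving is not in effect and Iris Station is at UTC−06:45.
14:00 UTC − 6h45m = 07:15 local.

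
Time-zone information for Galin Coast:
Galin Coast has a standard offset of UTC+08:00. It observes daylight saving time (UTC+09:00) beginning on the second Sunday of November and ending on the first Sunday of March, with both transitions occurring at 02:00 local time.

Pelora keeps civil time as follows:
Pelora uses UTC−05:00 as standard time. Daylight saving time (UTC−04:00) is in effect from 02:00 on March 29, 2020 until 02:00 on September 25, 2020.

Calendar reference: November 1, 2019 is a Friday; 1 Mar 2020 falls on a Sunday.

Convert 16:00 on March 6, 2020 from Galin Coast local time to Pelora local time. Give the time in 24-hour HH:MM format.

1 November 2019 is a Friday, so the first Sunday is November 3 and the second is November 10.
1 March 2020 is a Sunday, so the first Sunday is March 1.
Daylight saving runs 10 November 2019 – 1 March 2020; March 6, 2020 is outside that window, so Galin Coast is on standard time at UTC+08:00.
16:00 Galin Coast − 8h = 08:00 UTC.
At the standard offset (UTC−05:00), 08:00 UTC − 5h = 03:00 Pelora standard time.
The standard-time date in Pelora, March 6, 2020, is outside the daylight-saving period (29 March – 25 September), so Pelora is on standard time, UTC−05:00.
08:00 UTC − 5h = 03:00 Pelora.

03:00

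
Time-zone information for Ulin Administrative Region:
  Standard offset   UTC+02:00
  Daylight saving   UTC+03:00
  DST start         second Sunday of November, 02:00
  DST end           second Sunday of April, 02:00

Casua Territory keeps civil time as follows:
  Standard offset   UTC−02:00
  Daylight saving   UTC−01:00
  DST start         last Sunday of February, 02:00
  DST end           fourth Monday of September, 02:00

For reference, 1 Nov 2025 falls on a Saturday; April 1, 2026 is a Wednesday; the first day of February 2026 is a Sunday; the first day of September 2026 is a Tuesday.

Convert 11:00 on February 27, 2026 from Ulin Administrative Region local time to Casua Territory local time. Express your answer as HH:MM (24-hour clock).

1 November 2025 is a Saturday, so the first Sunday is November 2 and the second is November 9.
1 April 2026 is a Wednesday, so the first Sunday is April 5 and the second is April 12.
February 27, 2026 lies within the daylight-saving period (9 November 2025 – 12 April 2026), so Ulin Administrative Region is on daylight time, UTC+03:00.
11:00 Ulin Administrative Region − 3h = 08:00 UTC.
1 February 2026 is a Sunday, so Sundays fall on 1, 8, 15, 22; the last is February 22.
1 September 2026 is a Tuesday, so the first Monday is September 7 and the fourth is September 28.
At the standard offset (UTC−02:00), 08:00 UTC − 2h = 06:00 Casua Territory standard time.
Daylight saving runs 22 February – 28 September; the standard-time date in Casua Territory, February 27, 2026, is inside that window, so Casua Territory is at UTC−01:00.
08:00 UTC − 1h = 07:00 Casua Territory.

07:00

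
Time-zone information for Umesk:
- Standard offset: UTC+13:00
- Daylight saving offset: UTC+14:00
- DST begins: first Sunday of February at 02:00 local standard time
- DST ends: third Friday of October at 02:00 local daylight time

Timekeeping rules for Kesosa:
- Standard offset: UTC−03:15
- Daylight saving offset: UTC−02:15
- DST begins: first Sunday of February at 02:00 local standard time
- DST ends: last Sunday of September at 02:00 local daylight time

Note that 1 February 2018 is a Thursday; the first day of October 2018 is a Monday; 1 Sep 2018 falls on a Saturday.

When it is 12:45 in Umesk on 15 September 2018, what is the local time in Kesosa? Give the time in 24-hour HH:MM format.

20:30

1 February 2018 is a Thursday, so the first Sunday is February 4.
1 October 2018 is a Monday, so the first Friday is October 5 and the third is October 19.
15 September 2018 lies within the daylight-saving period (4 February – 19 October), so Umesk is on daylight time, UTC+14:00.
12:45 Umesk − 14h = 22:45 UTC (rolling into the previous day, 14 September 2018).
1 February 2018 is a Thursday, so the first Sunday is February 4.
1 September 2018 is a Saturday, so Sundays fall on 2, 9, 16, 23, 30; the last is September 30.
At the standard offset (UTC−03:15), 22:45 UTC − 3h15m = 19:30 Kesosa standard time.
Daylight saving runs 4 February – 30 September; the standard-time date in Kesosa, 14 September 2018, is inside that window, so Kesosa is at UTC−02:15.
22:45 UTC − 2h15m = 20:30 Kesosa.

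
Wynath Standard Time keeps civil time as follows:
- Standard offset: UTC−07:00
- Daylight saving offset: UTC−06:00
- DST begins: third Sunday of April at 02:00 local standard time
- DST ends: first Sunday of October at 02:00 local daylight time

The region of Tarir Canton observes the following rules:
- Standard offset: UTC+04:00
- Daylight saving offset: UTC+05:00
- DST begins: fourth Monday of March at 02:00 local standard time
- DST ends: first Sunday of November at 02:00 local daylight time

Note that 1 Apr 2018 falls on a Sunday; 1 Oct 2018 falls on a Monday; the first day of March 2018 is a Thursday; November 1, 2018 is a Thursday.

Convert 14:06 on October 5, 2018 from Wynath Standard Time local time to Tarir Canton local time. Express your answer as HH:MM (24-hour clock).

01:06

1 April 2018 is a Sunday, so the first Sunday is April 1 and the third is April 15.
1 October 2018 is a Monday, so the first Sunday is October 7.
October 5, 2018 falls between 15 April and 7 October, so daylight saving is in effect and Wynath Standard Time is at UTC−06:00.
14:06 Wynath Standard Time + 6h = 20:06 UTC.
1 March 2018 is a Thursday, so the first Monday is March 5 and the fourth is March 26.
1 November 2018 is a Thursday, so the first Sunday is November 4.
At the standard offset (UTC+04:00), 20:06 UTC + 4h = 00:06 Tarir Canton standard time (rolling into the next day, 6 October 2018).
The standard-time date in Tarir Canton, October 6, 2018, lies within the daylight-saving period (26 March – 4 November), so Tarir Canton is on daylight time, UTC+05:00.
20:06 UTC + 5h = 01:06 Tarir Canton (rolling into the next day, 6 October 2018).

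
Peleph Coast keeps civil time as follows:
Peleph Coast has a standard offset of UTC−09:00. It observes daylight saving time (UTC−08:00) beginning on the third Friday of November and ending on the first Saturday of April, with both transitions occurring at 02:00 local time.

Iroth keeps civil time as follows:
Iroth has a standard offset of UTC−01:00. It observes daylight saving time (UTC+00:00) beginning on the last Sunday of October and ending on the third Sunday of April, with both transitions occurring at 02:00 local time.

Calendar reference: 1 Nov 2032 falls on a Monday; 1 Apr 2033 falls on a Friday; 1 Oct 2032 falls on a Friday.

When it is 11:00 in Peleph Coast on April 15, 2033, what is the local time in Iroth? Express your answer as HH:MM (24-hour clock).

20:00

1 November 2032 is a Monday, so the first Friday is November 5 and the third is November 19.
1 April 2033 is a Friday, so the first Saturday is April 2.
April 15, 2033 does not fall between 19 November 2032 and 2 April 2033, so daylight saving is not in effect and Peleph Coast is at UTC−09:00.
11:00 Peleph Coast + 9h = 20:00 UTC.
1 October 2032 is a Friday, so Sundays fall on 3, 10, 17, 24, 31; the last is October 31.
1 April 2033 is a Friday, so the first Sunday is April 3 and the third is April 17.
At the standard offset (UTC−01:00), 20:00 UTC − 1h = 19:00 Iroth standard time.
Daylight saving runs 31 October 2032 – 17 April 2033; the standard-time date in Iroth, April 15, 2033, is inside that window, so Iroth is at UTC+00:00.
20:00 UTC + 0h = 20:00 Iroth.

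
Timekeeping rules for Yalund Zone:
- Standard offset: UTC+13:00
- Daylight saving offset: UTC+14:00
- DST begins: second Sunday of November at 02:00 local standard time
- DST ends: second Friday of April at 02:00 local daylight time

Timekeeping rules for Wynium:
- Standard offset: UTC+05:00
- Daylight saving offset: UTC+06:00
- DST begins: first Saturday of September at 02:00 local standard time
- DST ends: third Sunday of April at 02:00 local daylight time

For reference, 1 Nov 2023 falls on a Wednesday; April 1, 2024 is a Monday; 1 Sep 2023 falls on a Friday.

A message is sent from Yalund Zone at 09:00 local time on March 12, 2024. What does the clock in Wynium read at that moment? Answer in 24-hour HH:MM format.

01:00

1 November 2023 is a Wednesday, so the first Sunday is November 5 and the second is November 12.
1 April 2024 is a Monday, so the first Friday is April 5 and the second is April 12.
March 12, 2024 falls between 12 November 2023 and 12 April 2024, so daylight saving is in effect and Yalund Zone is at UTC+14:00.
09:00 Yalund Zone − 14h = 19:00 UTC (rolling into the previous day, 11 March 2024).
1 September 2023 is a Friday, so the first Saturday is September 2.
1 April 2024 is a Monday, so the first Sunday is April 7 and the third is April 21.
At the standard offset (UTC+05:00), 19:00 UTC + 5h = 00:00 Wynium standard time (rolling into the next day, 12 March 2024).
The standard-time date in Wynium, March 12, 2024, falls between 2 September 2023 and 21 April 2024, so daylight saving is in effect and Wynium is at UTC+06:00.
19:00 UTC + 6h = 01:00 Wynium (rolling into the next day, 12 March 2024).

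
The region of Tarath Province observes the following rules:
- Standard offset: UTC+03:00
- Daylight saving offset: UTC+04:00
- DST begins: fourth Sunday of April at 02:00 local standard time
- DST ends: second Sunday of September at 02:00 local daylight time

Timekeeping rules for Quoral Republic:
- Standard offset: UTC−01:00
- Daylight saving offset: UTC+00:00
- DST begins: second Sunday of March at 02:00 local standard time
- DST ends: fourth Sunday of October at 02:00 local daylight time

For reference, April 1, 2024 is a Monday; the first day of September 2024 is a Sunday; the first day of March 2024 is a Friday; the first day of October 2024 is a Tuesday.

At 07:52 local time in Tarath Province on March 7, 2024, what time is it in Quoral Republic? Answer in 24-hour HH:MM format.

1 April 2024 is a Monday, so the first Sunday is April 7 and the fourth is April 28.
1 September 2024 is a Sunday, so the first Sunday is September 1 and the second is September 8.
Daylight saving runs 28 April – 8 September; March 7, 2024 is outside that window, so Tarath Province is on standard time at UTC+03:00.
07:52 Tarath Province − 3h = 04:52 UTC.
1 March 2024 is a Friday, so the first Sunday is March 3 and the second is March 10.
1 October 2024 is a Tuesday, so the first Sunday is October 6 and the fourth is October 27.
At the standard offset (UTC−01:00), 04:52 UTC − 1h = 03:52 Quoral Republic standard time.
Daylight saving runs 10 March – 27 October; the standard-time date in Quoral Republic, March 7, 2024, is outside that window, so Quoral Republic is on standard time at UTC−01:00.
04:52 UTC − 1h = 03:52 Quoral Republic.

03:52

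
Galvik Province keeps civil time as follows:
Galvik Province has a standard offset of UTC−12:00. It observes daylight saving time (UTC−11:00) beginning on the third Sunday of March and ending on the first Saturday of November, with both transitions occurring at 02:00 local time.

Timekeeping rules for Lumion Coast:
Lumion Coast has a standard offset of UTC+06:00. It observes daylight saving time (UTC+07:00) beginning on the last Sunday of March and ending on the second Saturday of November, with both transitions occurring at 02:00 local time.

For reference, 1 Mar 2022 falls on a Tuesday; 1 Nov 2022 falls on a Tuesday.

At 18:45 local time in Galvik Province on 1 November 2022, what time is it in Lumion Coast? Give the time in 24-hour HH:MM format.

1 March 2022 is a Tuesday, so the first Sunday is March 6 and the third is March 20.
1 November 2022 is a Tuesday, so the first Saturday is November 5.
1 November 2022 falls between 20 March and 5 November, so daylight saving is in effect and Galvik Province is at UTC−11:00.
18:45 Galvik Province + 11h = 05:45 UTC (rolling into the next day, 2 November 2022).
1 March 2022 is a Tuesday, so Sundays fall on 6, 13, 20, 27; the last is March 27.
1 November 2022 is a Tuesday, so the first Saturday is November 5 and the second is November 12.
At the standard offset (UTC+06:00), 05:45 UTC + 6h = 11:45 Lumion Coast standard time.
The standard-time date in Lumion Coast, 2 November 2022, falls between 27 March and 12 November, so daylight saving is in effect and Lumion Coast is at UTC+07:00.
05:45 UTC + 7h = 12:45 Lumion Coast.

12:45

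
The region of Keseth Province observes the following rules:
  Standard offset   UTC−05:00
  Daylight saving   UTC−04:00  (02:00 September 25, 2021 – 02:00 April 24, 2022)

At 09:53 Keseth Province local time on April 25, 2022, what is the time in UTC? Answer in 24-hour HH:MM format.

14:53

Daylight saving runs 25 September 2021 – 24 April 2022; April 25, 2022 is outside that window, so Keseth Province is on standard time at UTC−05:00.
09:53 local + 5h = 14:53 UTC.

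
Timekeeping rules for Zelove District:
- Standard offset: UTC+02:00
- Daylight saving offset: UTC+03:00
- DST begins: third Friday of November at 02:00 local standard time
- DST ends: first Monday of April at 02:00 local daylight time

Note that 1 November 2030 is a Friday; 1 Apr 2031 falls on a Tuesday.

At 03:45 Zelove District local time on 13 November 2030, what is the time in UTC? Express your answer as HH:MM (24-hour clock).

01:45

1 November 2030 is a Friday, so the first Friday is November 1 and the third is November 15.
1 April 2031 is a Tuesday, so the first Monday is April 7.
13 November 2030 is outside the daylight-saving period (15 November 2030 – 7 April 2031), so Zelove District is on standard time, UTC+02:00.
03:45 local − 2h = 01:45 UTC.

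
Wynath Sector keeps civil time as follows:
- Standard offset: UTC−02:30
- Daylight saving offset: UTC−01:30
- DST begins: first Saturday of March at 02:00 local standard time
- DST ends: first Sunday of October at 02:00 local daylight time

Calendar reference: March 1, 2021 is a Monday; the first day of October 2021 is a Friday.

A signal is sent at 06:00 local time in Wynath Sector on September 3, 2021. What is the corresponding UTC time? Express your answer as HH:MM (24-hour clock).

1 March 2021 is a Monday, so the first Saturday is March 6.
1 October 2021 is a Friday, so the first Sunday is October 3.
September 3, 2021 lies within the daylight-saving period (6 March – 3 October), so Wynath Sector is on daylight time, UTC−01:30.
06:00 local + 1h30m = 07:30 UTC.

07:30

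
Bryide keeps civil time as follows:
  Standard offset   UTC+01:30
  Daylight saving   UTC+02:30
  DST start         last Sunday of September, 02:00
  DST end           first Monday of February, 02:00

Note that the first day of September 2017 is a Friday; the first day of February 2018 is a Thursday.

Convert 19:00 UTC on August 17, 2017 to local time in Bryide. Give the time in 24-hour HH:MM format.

1 September 2017 is a Friday, so Sundays fall on 3, 10, 17, 24; the last is September 24.
1 February 2018 is a Thursday, so the first Monday is February 5.
At the standard offset (UTC+01:30), 19:00 UTC + 1h30m = 20:30 Bryide standard time.
The standard-time date in Bryide, August 17, 2017, does not fall between 24 September 2017 and 5 February 2018, so daylight saving is not in effect and Bryide is at UTC+01:30.
19:00 UTC + 1h30m = 20:30 local.

20:30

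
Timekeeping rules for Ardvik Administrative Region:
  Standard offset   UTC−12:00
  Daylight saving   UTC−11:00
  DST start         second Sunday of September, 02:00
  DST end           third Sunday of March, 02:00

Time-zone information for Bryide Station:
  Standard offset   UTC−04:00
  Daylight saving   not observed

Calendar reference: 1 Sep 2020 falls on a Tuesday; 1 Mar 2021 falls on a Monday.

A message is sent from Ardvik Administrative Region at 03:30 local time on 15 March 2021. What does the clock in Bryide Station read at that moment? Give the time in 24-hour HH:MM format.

1 September 2020 is a Tuesday, so the first Sunday is September 6 and the second is September 13.
1 March 2021 is a Monday, so the first Sunday is March 7 and the third is March 21.
Daylight saving runs 13 September 2020 – 21 March 2021; 15 March 2021 is inside that window, so Ardvik Administrative Region is at UTC−11:00.
03:30 Ardvik Administrative Region + 11h = 14:30 UTC.
Bryide Station stays on UTC−04:00 all year.
14:30 UTC − 4h = 10:30 Bryide Station.

10:30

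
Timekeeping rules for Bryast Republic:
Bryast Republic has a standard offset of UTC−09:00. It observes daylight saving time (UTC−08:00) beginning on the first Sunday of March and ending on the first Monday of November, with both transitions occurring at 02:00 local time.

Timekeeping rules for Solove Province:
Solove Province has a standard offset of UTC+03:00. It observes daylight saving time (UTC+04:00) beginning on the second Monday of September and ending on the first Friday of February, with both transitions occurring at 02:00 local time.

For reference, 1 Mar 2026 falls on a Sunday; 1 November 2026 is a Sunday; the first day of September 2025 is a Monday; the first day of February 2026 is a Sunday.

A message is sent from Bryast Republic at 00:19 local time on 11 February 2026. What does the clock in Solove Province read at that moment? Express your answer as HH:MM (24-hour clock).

1 March 2026 is a Sunday, so the first Sunday is March 1.
1 November 2026 is a Sunday, so the first Monday is November 2.
11 February 2026 does not fall between 1 March and 2 November, so daylight saving is not in effect and Bryast Republic is at UTC−09:00.
00:19 Bryast Republic + 9h = 09:19 UTC.
1 September 2025 is a Monday, so the first Monday is September 1 and the second is September 8.
1 February 2026 is a Sunday, so the first Friday is February 6.
At the standard offset (UTC+03:00), 09:19 UTC + 3h = 12:19 Solove Province standard time.
The standard-time date in Solove Province, 11 February 2026, is outside the daylight-saving period (8 September 2025 – 6 February 2026), so Solove Province is on standard time, UTC+03:00.
09:19 UTC + 3h = 12:19 Solove Province.

12:19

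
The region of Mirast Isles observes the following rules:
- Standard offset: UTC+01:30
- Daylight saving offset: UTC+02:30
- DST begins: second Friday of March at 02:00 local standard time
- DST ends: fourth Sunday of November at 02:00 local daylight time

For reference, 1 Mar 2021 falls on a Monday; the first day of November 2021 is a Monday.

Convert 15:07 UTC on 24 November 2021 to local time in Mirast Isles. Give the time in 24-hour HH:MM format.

17:37

1 March 2021 is a Monday, so the first Friday is March 5 and the second is March 12.
1 November 2021 is a Monday, so the first Sunday is November 7 and the fourth is November 28.
At the standard offset (UTC+01:30), 15:07 UTC + 1h30m = 16:37 Mirast Isles standard time.
The standard-time date in Mirast Isles, 24 November 2021, falls between 12 March and 28 November, so daylight saving is in effect and Mirast Isles is at UTC+02:30.
15:07 UTC + 2h30m = 17:37 local.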